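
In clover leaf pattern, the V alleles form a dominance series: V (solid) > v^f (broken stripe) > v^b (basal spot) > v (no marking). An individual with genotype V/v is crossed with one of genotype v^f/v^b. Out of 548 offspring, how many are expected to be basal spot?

Cross: V/v × v^f/v^b
Allele dominance: V > v^f > v^b > v
Offspring genotypes: 1 V/v^f, 1 V/v^b, 1 v^f/v, 1 v^b/v
Phenotype counts: 2 solid, 1 broken stripe, 1 basal spot
basal spot: 1 out of 4 → fraction 1/4
Expected count = 1/4 × 548 = 137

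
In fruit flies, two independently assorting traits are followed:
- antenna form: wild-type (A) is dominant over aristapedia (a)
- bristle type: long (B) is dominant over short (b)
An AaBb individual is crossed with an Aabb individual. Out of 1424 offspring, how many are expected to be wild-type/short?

Dihybrid cross AaBb × Aabb — consider each gene separately:
antenna form: Aa × Aa → 1 AA, 2 Aa, 1 aa → 3 A_ : 1 aa (out of 4)
bristle type: Bb × bb → 2 Bb, 2 bb → 2 B_ : 2 bb (out of 4)
Combine (counts out of 4 × 4 = 16): wild-type/long (A_B_) = 3×2 = 6; wild-type/short (A_bb) = 3×2 = 6; aristapedia/long (aaB_) = 1×2 = 2; aristapedia/short (aabb) = 1×2 = 2
Phenotype counts (out of 16): 6 wild-type/long, 6 wild-type/short, 2 aristapedia/long, 2 aristapedia/short
wild-type/short: 6 out of 16 → fraction 3/8
Expected count = 3/8 × 1424 = 534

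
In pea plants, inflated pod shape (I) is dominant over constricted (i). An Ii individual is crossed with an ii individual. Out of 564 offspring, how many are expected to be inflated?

Punnett square for Ii × ii:
Offspring genotypes: 2 Ii, 2 ii
inflated: 2, constricted: 2
inflated: 2 out of 4 → fraction 1/2
Expected count = 1/2 × 564 = 282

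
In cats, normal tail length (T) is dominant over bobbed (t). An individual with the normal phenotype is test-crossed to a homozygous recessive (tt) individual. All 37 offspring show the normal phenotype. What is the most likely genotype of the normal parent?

Test cross: ? × tt
All offspring are normal.
If the unknown parent were heterozygous (Tt), about half of 37 offspring would be bobbed; none are. The unknown parent is most likely homozygous dominant (TT).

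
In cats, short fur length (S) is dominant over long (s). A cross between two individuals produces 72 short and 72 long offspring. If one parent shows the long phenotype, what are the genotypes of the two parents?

Observed offspring: 72 short, 72 long
The observed ratio simplifies to 1:1. One parent shows long, so its genotype must be ss. A 1:1 offspring split requires the other parent to be heterozygous (Ss).
Parent genotypes: ss × Ss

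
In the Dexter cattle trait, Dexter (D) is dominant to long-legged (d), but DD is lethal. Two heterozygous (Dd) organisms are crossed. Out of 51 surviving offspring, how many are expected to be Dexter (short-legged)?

Cross: Dd × Dd
Punnett square offspring (before lethality): 1 DD, 2 Dd, 1 dd
The DD genotype is lethal (embryos die); surviving offspring: 2 Dd, 1 dd
Dexter (short-legged): 2 out of 3 → fraction 2/3
Expected count = 2/3 × 51 = 34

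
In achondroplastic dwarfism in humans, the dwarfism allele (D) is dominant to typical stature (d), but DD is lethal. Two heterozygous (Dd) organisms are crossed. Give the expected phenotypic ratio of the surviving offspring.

Cross: Dd × Dd
Punnett square offspring (before lethality): 1 DD, 2 Dd, 1 dd
The DD genotype is lethal (embryos die); surviving offspring: 2 Dd, 1 dd
Ratio: 2 achondroplastic dwarf : 1 typical stature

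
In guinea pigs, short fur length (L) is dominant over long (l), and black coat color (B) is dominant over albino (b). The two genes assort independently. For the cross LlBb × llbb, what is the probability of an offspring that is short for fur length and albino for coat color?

Dihybrid cross LlBb × llbb — consider each gene separately:
fur length: Ll × ll → 2 Ll, 2 ll → 2 L_ : 2 ll (out of 4)
coat color: Bb × bb → 2 Bb, 2 bb → 2 B_ : 2 bb (out of 4)
Looking for: short (L_) and albino (bb)
P(short) = 2/4, P(albino) = 2/4
P(both) = 2/4 × 2/4 = 4/16 = 1/4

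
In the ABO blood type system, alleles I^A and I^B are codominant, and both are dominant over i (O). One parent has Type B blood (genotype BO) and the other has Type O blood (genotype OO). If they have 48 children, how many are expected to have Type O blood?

Cross: BO × OO
Possible offspring genotypes: 2 BO, 2 OO
Blood type counts: 2 Type B, 2 Type O
Probability of Type O: 2/4 = 1/2
Expected count = 1/2 × 48 = 24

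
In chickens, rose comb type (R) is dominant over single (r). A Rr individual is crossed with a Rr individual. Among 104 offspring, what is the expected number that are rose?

Punnett square for Rr × Rr:
Offspring genotypes: 1 RR, 2 Rr, 1 rr
rose: 3, single: 1
rose: 3 out of 4 → fraction 3/4
Expected count = 3/4 × 104 = 78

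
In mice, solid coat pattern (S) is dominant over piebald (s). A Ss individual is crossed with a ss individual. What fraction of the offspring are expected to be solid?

Punnett square for Ss × ss:
Offspring genotypes: 2 Ss, 2 ss
solid: 2, piebald: 2
solid: 2 out of 4
Probability: 2/4 = 1/2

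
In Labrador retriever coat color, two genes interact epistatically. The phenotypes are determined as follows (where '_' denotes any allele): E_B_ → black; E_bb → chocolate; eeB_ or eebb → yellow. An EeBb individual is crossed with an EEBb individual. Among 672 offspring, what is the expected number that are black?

Cross: EeBb × EEBb — consider each gene separately:
E gene: Ee × EE → 2 EE, 2 Ee → 4 E_ (out of 4)
B gene: Bb × Bb → 1 BB, 2 Bb, 1 bb → 3 B_ : 1 bb (out of 4)
Genotype classes (out of 4 × 4 = 16): E_B_ = 4×3 = 12; E_bb = 4×1 = 4
Apply the phenotype rules: E_B_ (12) → black; E_bb (4) → chocolate
Phenotype counts (out of 16): 12 black, 4 chocolate
black: 12 out of 16 → fraction 3/4
Expected count = 3/4 × 672 = 504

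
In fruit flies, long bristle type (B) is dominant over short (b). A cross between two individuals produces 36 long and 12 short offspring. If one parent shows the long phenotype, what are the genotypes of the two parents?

Observed offspring: 36 long, 12 short
The observed ratio simplifies to 3:1. Short (bb) offspring appear, so each parent must contribute one b allele. The parent stated to show long carries B, so it is Bb. The other parent is then either Bb or bb: Bb × bb would give a 1:1 split, whereas Bb × Bb gives 3:1 — matching the data. So both parents are heterozygous (Bb × Bb).
Parent genotypes: Bb × Bb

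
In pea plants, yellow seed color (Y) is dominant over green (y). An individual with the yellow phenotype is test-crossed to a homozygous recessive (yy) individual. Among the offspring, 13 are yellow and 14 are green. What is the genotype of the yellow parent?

Test cross: ? × yy
Offspring: 13 yellow, 14 green — approximately 1:1.
A 1:1 ratio in a test cross indicates the unknown parent is heterozygous (Yy).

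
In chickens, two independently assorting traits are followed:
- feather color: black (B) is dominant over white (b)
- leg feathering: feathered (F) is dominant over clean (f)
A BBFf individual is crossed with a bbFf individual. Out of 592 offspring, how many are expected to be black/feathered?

Dihybrid cross BBFf × bbFf — consider each gene separately:
feather color: BB × bb → 4 Bb → 4 B_ (out of 4)
leg feathering: Ff × Ff → 1 FF, 2 Ff, 1 ff → 3 F_ : 1 ff (out of 4)
Combine (counts out of 4 × 4 = 16): black/feathered (B_F_) = 4×3 = 12; black/clean (B_ff) = 4×1 = 4
Phenotype counts (out of 16): 12 black/feathered, 4 black/clean
black/feathered: 12 out of 16 → fraction 3/4
Expected count = 3/4 × 592 = 444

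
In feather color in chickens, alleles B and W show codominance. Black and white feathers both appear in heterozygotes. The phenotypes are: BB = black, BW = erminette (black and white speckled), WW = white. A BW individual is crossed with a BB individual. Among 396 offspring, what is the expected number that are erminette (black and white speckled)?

Punnett square for BW × BB:
Offspring genotypes: 2 BB, 2 BW
Phenotype counts: 2 black, 2 erminette (black and white speckled)
erminette (black and white speckled): 2 out of 4 → fraction 1/2
Expected count = 1/2 × 396 = 198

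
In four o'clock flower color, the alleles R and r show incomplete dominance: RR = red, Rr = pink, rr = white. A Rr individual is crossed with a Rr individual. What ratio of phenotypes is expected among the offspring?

Punnett square for Rr × Rr:
Offspring genotypes: 1 RR, 2 Rr, 1 rr
Phenotype counts: 1 red, 2 pink, 1 white
Ratio: 1 red : 2 pink : 1 white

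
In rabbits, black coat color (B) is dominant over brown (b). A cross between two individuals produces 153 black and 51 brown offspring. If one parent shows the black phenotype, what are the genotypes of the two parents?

Observed offspring: 153 black, 51 brown
The observed ratio simplifies to 3:1. Brown (bb) offspring appear, so each parent must contribute one b allele. The parent stated to show black carries B, so it is Bb. The other parent is then either Bb or bb: Bb × bb would give a 1:1 split, whereas Bb × Bb gives 3:1 — matching the data. So both parents are heterozygous (Bb × Bb).
Parent genotypes: Bb × Bb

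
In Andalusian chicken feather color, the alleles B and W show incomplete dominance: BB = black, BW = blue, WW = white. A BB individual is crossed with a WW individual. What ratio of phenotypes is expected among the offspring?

Punnett square for BB × WW:
Offspring genotypes: 4 BW
Phenotype counts: 4 blue
Ratio: all blue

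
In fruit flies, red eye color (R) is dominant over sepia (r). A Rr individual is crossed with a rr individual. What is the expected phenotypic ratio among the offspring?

Punnett square for Rr × rr:
Offspring genotypes: 2 Rr, 2 rr
red: 2, sepia: 2
Ratio: 1:1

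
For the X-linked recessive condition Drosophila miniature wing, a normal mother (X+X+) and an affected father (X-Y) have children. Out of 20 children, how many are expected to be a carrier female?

Cross: X+X+ × X-Y
Offspring: 2 X+X-, 2 X+Y
Probability of a carrier female: 2/4 = 1/2
Expected count = 1/2 × 20 = 10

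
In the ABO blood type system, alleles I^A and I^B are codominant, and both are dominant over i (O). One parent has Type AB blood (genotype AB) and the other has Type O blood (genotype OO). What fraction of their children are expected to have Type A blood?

Cross: AB × OO
Possible offspring genotypes: 2 AO, 2 BO
Blood type counts: 2 Type A, 2 Type B
Probability of Type A: 2/4 = 1/2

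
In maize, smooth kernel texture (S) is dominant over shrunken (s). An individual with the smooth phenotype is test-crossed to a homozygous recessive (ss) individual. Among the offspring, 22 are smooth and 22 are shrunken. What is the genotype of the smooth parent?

Test cross: ? × ss
Offspring: 22 smooth, 22 shrunken — approximately 1:1.
A 1:1 ratio in a test cross indicates the unknown parent is heterozygous (Ss).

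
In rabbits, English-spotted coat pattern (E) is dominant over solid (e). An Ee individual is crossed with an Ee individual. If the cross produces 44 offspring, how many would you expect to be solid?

Punnett square for Ee × Ee:
Offspring genotypes: 1 EE, 2 Ee, 1 ee
English-spotted: 3, solid: 1
solid: 1 out of 4 → fraction 1/4
Expected count = 1/4 × 44 = 11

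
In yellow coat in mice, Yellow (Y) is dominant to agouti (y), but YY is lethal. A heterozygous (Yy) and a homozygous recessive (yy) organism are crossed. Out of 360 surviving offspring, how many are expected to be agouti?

Cross: Yy × yy
Punnett square offspring (before lethality): 2 Yy, 2 yy
No YY offspring are produced in this cross.
agouti: 2 out of 4 → fraction 1/2
Expected count = 1/2 × 360 = 180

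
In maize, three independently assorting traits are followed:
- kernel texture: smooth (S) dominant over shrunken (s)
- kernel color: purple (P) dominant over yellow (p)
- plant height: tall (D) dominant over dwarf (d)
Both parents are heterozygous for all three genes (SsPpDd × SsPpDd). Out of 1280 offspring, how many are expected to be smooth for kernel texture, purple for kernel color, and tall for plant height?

Trihybrid cross: SsPpDd × SsPpDd
Each trait segregates independently with a 3:1 phenotypic ratio, so each gene contributes 3/4 (dominant) or 1/4 (recessive).
Target: smooth (kernel texture), purple (kernel color), tall (plant height)
Probability = product of independent per-trait probabilities
= 3/4 × 3/4 × 3/4 = 27/64
Expected count = 27/64 × 1280 = 540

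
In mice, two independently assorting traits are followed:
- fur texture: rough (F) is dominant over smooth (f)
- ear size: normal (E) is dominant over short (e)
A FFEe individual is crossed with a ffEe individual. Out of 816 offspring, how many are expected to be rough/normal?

Dihybrid cross FFEe × ffEe — consider each gene separately:
fur texture: FF × ff → 4 Ff → 4 F_ (out of 4)
ear size: Ee × Ee → 1 EE, 2 Ee, 1 ee → 3 E_ : 1 ee (out of 4)
Combine (counts out of 4 × 4 = 16): rough/normal (F_E_) = 4×3 = 12; rough/short (F_ee) = 4×1 = 4
Phenotype counts (out of 16): 12 rough/normal, 4 rough/short
rough/normal: 12 out of 16 → fraction 3/4
Expected count = 3/4 × 816 = 612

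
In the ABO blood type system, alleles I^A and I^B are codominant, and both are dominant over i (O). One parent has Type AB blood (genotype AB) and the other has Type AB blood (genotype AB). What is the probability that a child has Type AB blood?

Cross: AB × AB
Possible offspring genotypes: 1 AA, 2 AB, 1 BB
Blood type counts: 1 Type A, 2 Type AB, 1 Type B
Probability of Type AB: 2/4 = 1/2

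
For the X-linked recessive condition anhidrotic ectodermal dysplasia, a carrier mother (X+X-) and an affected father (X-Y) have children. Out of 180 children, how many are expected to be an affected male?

Cross: X+X- × X-Y
Offspring: 1 X+X-, 1 X+Y, 1 X-X-, 1 X-Y
Probability of an affected male: 1/4
Expected count = 1/4 × 180 = 45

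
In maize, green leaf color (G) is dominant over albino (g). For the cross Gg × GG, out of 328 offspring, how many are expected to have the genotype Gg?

Punnett square for Gg × GG:
Offspring genotypes: 2 GG, 2 Gg
Total offspring: 4
Count with target: 2
Probability: 2/4 = 1/2
Expected count = 1/2 × 328 = 164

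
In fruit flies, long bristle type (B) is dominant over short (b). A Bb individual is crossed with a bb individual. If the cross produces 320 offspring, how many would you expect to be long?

Punnett square for Bb × bb:
Offspring genotypes: 2 Bb, 2 bb
long: 2, short: 2
long: 2 out of 4 → fraction 1/2
Expected count = 1/2 × 320 = 160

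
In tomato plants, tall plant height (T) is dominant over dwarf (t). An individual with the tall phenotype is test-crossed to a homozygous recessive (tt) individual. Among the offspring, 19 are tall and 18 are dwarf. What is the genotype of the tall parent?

Test cross: ? × tt
Offspring: 19 tall, 18 dwarf — approximately 1:1.
A 1:1 ratio in a test cross indicates the unknown parent is heterozygous (Tt).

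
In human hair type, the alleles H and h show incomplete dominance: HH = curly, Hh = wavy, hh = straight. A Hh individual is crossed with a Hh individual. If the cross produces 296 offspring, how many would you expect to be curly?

Punnett square for Hh × Hh:
Offspring genotypes: 1 HH, 2 Hh, 1 hh
Phenotype counts: 1 curly, 2 wavy, 1 straight
curly: 1 out of 4 → fraction 1/4
Expected count = 1/4 × 296 = 74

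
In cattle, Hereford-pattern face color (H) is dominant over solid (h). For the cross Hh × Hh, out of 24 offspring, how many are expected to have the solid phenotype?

Punnett square for Hh × Hh:
Offspring genotypes: 1 HH, 2 Hh, 1 hh
Total offspring: 4
Count with target: 1
Probability: 1/4
Expected count = 1/4 × 24 = 6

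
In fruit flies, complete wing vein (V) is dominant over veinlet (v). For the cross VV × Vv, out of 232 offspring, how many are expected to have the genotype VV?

Punnett square for VV × Vv:
Offspring genotypes: 2 VV, 2 Vv
Total offspring: 4
Count with target: 2
Probability: 2/4 = 1/2
Expected count = 1/2 × 232 = 116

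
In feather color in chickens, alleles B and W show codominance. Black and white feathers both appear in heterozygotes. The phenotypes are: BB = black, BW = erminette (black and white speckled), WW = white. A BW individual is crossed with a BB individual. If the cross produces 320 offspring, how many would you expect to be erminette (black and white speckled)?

Punnett square for BW × BB:
Offspring genotypes: 2 BB, 2 BW
Phenotype counts: 2 black, 2 erminette (black and white speckled)
erminette (black and white speckled): 2 out of 4 → fraction 1/2
Expected count = 1/2 × 320 = 160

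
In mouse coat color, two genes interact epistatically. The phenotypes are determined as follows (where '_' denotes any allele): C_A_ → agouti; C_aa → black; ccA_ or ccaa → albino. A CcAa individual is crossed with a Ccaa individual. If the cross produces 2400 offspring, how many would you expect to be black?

Cross: CcAa × Ccaa — consider each gene separately:
C gene: Cc × Cc → 1 CC, 2 Cc, 1 cc → 3 C_ : 1 cc (out of 4)
A gene: Aa × aa → 2 Aa, 2 aa → 2 A_ : 2 aa (out of 4)
Genotype classes (out of 4 × 4 = 16): C_A_ = 3×2 = 6; C_aa = 3×2 = 6; ccA_ = 1×2 = 2; ccaa = 1×2 = 2
Apply the phenotype rules: C_A_ (6) → agouti; C_aa (6) → black; ccA_ (2) + ccaa (2) → albino
Phenotype counts (out of 16): 6 agouti, 6 black, 4 albino
black: 6 out of 16 → fraction 3/8
Expected count = 3/8 × 2400 = 900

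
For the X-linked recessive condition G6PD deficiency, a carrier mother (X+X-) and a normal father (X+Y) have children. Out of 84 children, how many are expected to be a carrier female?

Cross: X+X- × X+Y
Offspring: 1 X+X+, 1 X+Y, 1 X+X-, 1 X-Y
Probability of a carrier female: 1/4
Expected count = 1/4 × 84 = 21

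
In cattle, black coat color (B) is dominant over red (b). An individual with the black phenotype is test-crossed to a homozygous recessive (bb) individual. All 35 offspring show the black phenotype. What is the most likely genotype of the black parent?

Test cross: ? × bb
All offspring are black.
If the unknown parent were heterozygous (Bb), about half of 35 offspring would be red; none are. The unknown parent is most likely homozygous dominant (BB).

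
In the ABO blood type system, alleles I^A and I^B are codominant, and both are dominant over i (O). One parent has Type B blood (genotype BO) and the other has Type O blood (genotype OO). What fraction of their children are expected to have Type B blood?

Cross: BO × OO
Possible offspring genotypes: 2 BO, 2 OO
Blood type counts: 2 Type B, 2 Type O
Probability of Type B: 2/4 = 1/2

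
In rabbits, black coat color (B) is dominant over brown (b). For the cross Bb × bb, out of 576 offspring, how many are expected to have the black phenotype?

Punnett square for Bb × bb:
Offspring genotypes: 2 Bb, 2 bb
Total offspring: 4
Count with target: 2
Probability: 2/4 = 1/2
Expected count = 1/2 × 576 = 288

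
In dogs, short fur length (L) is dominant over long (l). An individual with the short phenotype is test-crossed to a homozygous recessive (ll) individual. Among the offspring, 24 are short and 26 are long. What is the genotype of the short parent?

Test cross: ? × ll
Offspring: 24 short, 26 long — approximately 1:1.
A 1:1 ratio in a test cross indicates the unknown parent is heterozygous (Ll).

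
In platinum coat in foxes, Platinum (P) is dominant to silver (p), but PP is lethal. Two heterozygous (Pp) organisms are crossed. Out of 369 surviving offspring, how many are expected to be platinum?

Cross: Pp × Pp
Punnett square offspring (before lethality): 1 PP, 2 Pp, 1 pp
The PP genotype is lethal (embryos die); surviving offspring: 2 Pp, 1 pp
platinum: 2 out of 3 → fraction 2/3
Expected count = 2/3 × 369 = 246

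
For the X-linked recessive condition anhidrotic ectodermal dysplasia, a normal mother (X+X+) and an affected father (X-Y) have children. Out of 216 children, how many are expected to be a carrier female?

Cross: X+X+ × X-Y
Offspring: 2 X+X-, 2 X+Y
Probability of a carrier female: 2/4 = 1/2
Expected count = 1/2 × 216 = 108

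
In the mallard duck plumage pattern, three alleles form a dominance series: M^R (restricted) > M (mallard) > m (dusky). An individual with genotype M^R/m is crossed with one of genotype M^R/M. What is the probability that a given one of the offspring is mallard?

Cross: M^R/m × M^R/M
Allele dominance: M^R > M > m
Offspring genotypes: 1 M^R/M^R, 1 M^R/M, 1 M^R/m, 1 M/m
Phenotype counts: 3 restricted, 1 mallard
mallard: 1 out of 4
Probability: 1/4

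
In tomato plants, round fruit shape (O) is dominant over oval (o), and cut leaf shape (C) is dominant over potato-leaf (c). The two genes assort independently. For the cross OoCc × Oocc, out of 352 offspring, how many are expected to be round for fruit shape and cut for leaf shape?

Dihybrid cross OoCc × Oocc — consider each gene separately:
fruit shape: Oo × Oo → 1 OO, 2 Oo, 1 oo → 3 O_ : 1 oo (out of 4)
leaf shape: Cc × cc → 2 Cc, 2 cc → 2 C_ : 2 cc (out of 4)
Looking for: round (O_) and cut (C_)
P(round) = 3/4, P(cut) = 2/4
P(both) = 3/4 × 2/4 = 6/16 = 3/8
Expected count = 3/8 × 352 = 132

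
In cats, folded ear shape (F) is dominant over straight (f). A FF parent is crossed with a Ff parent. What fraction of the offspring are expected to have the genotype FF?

Punnett square for FF × Ff:
Offspring genotypes: 2 FF, 2 Ff
Total offspring: 4
Count with target: 2
Probability: 2/4 = 1/2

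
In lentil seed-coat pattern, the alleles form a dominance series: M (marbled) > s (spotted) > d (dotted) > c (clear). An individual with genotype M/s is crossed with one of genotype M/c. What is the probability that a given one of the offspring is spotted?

Cross: M/s × M/c
Allele dominance: M > s > d > c
Offspring genotypes: 1 M/M, 1 M/c, 1 M/s, 1 s/c
Phenotype counts: 3 marbled, 1 spotted
spotted: 1 out of 4
Probability: 1/4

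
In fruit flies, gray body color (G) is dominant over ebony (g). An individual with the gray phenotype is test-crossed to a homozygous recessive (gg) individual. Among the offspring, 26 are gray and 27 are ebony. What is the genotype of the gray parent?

Test cross: ? × gg
Offspring: 26 gray, 27 ebony — approximately 1:1.
A 1:1 ratio in a test cross indicates the unknown parent is heterozygous (Gg).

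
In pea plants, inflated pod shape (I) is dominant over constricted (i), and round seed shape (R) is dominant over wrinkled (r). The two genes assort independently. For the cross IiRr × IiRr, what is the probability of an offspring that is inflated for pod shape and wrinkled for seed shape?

Dihybrid cross IiRr × IiRr — consider each gene separately:
pod shape: Ii × Ii → 1 II, 2 Ii, 1 ii → 3 I_ : 1 ii (out of 4)
seed shape: Rr × Rr → 1 RR, 2 Rr, 1 rr → 3 R_ : 1 rr (out of 4)
Looking for: inflated (I_) and wrinkled (rr)
P(inflated) = 3/4, P(wrinkled) = 1/4
P(both) = 3/4 × 1/4 = 3/16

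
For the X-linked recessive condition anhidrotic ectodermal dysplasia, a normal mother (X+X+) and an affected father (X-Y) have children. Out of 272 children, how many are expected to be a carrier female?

Cross: X+X+ × X-Y
Offspring: 2 X+X-, 2 X+Y
Probability of a carrier female: 2/4 = 1/2
Expected count = 1/2 × 272 = 136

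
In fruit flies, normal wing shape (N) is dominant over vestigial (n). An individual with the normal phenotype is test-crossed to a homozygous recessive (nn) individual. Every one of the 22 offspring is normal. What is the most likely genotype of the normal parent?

Test cross: ? × nn
All offspring are normal.
If the unknown parent were heterozygous (Nn), about half of 22 offspring would be vestigial; none are. The unknown parent is most likely homozygous dominant (NN).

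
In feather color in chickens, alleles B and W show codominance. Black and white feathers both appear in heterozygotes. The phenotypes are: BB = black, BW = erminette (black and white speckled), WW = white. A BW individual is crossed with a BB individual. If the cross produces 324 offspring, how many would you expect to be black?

Punnett square for BW × BB:
Offspring genotypes: 2 BB, 2 BW
Phenotype counts: 2 black, 2 erminette (black and white speckled)
black: 2 out of 4 → fraction 1/2
Expected count = 1/2 × 324 = 162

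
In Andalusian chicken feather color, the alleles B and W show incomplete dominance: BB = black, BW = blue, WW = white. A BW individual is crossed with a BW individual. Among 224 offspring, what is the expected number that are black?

Punnett square for BW × BW:
Offspring genotypes: 1 BB, 2 BW, 1 WW
Phenotype counts: 1 black, 2 blue, 1 white
black: 1 out of 4 → fraction 1/4
Expected count = 1/4 × 224 = 56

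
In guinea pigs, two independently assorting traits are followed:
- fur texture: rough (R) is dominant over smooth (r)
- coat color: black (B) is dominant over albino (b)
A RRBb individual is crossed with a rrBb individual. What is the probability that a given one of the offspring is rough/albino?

Dihybrid cross RRBb × rrBb — consider each gene separately:
fur texture: RR × rr → 4 Rr → 4 R_ (out of 4)
coat color: Bb × Bb → 1 BB, 2 Bb, 1 bb → 3 B_ : 1 bb (out of 4)
Combine (counts out of 4 × 4 = 16): rough/black (R_B_) = 4×3 = 12; rough/albino (R_bb) = 4×1 = 4
Phenotype counts (out of 16): 12 rough/black, 4 rough/albino
rough/albino: 4 out of 16
Probability: 4/16 = 1/4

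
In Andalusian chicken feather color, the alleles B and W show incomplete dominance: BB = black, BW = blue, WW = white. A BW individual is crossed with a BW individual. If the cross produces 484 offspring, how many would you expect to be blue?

Punnett square for BW × BW:
Offspring genotypes: 1 BB, 2 BW, 1 WW
Phenotype counts: 1 black, 2 blue, 1 white
blue: 2 out of 4 → fraction 1/2
Expected count = 1/2 × 484 = 242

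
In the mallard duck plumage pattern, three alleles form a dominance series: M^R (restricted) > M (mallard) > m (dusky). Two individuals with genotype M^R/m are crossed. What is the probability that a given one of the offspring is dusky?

Cross: M^R/m × M^R/m
Allele dominance: M^R > M > m
Offspring genotypes: 1 M^R/M^R, 2 M^R/m, 1 m/m
Phenotype counts: 3 restricted, 1 dusky
dusky: 1 out of 4
Probability: 1/4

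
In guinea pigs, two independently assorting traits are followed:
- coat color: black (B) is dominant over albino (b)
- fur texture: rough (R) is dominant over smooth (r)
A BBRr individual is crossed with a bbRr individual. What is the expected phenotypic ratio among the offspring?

Dihybrid cross BBRr × bbRr — consider each gene separately:
coat color: BB × bb → 4 Bb → 4 B_ (out of 4)
fur texture: Rr × Rr → 1 RR, 2 Rr, 1 rr → 3 R_ : 1 rr (out of 4)
Combine (counts out of 4 × 4 = 16): black/rough (B_R_) = 4×3 = 12; black/smooth (B_rr) = 4×1 = 4
Phenotype counts (out of 16): 12 black/rough, 4 black/smooth
Ratio: 3 black/rough : 1 black/smooth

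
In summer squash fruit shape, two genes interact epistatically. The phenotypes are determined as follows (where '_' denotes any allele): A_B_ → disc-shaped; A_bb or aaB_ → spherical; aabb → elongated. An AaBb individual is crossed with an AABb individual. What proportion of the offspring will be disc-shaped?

Cross: AaBb × AABb — consider each gene separately:
A gene: Aa × AA → 2 AA, 2 Aa → 4 A_ (out of 4)
B gene: Bb × Bb → 1 BB, 2 Bb, 1 bb → 3 B_ : 1 bb (out of 4)
Genotype classes (out of 4 × 4 = 16): A_B_ = 4×3 = 12; A_bb = 4×1 = 4
Apply the phenotype rules: A_B_ (12) → disc-shaped; A_bb (4) → spherical
Phenotype counts (out of 16): 12 disc-shaped, 4 spherical
disc-shaped: 12 out of 16
Probability: 12/16 = 3/4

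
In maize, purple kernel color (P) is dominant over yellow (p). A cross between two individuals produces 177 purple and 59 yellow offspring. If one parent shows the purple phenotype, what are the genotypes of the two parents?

Observed offspring: 177 purple, 59 yellow
The observed ratio simplifies to 3:1. Yellow (pp) offspring appear, so each parent must contribute one p allele. The parent stated to show purple carries P, so it is Pp. The other parent is then either Pp or pp: Pp × pp would give a 1:1 split, whereas Pp × Pp gives 3:1 — matching the data. So both parents are heterozygous (Pp × Pp).
Parent genotypes: Pp × Pp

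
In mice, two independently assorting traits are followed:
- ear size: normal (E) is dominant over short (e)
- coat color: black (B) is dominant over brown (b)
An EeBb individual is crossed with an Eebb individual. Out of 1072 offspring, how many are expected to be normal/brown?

Dihybrid cross EeBb × Eebb — consider each gene separately:
ear size: Ee × Ee → 1 EE, 2 Ee, 1 ee → 3 E_ : 1 ee (out of 4)
coat color: Bb × bb → 2 Bb, 2 bb → 2 B_ : 2 bb (out of 4)
Combine (counts out of 4 × 4 = 16): normal/black (E_B_) = 3×2 = 6; normal/brown (E_bb) = 3×2 = 6; short/black (eeB_) = 1×2 = 2; short/brown (eebb) = 1×2 = 2
Phenotype counts (out of 16): 6 normal/black, 6 normal/brown, 2 short/black, 2 short/brown
normal/brown: 6 out of 16 → fraction 3/8
Expected count = 3/8 × 1072 = 402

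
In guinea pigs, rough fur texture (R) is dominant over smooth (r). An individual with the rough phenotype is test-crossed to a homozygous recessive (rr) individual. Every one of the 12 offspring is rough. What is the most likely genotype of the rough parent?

Test cross: ? × rr
All offspring are rough.
If the unknown parent were heterozygous (Rr), about half of 12 offspring would be smooth; none are. The unknown parent is most likely homozygous dominant (RR).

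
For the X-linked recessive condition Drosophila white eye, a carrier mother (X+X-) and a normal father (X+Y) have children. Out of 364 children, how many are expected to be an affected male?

Cross: X+X- × X+Y
Offspring: 1 X+X+, 1 X+Y, 1 X+X-, 1 X-Y
Probability of an affected male: 1/4
Expected count = 1/4 × 364 = 91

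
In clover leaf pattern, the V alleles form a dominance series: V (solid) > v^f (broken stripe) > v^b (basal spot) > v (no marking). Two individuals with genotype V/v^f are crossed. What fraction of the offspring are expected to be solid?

Cross: V/v^f × V/v^f
Allele dominance: V > v^f > v^b > v
Offspring genotypes: 1 V/V, 2 V/v^f, 1 v^f/v^f
Phenotype counts: 3 solid, 1 broken stripe
solid: 3 out of 4
Probability: 3/4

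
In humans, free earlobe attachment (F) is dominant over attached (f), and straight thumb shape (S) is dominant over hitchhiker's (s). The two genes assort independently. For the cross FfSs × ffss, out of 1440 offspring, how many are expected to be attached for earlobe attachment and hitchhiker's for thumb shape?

Dihybrid cross FfSs × ffss — consider each gene separately:
earlobe attachment: Ff × ff → 2 Ff, 2 ff → 2 F_ : 2 ff (out of 4)
thumb shape: Ss × ss → 2 Ss, 2 ss → 2 S_ : 2 ss (out of 4)
Looking for: attached (ff) and hitchhiker's (ss)
P(attached) = 2/4, P(hitchhiker's) = 2/4
P(both) = 2/4 × 2/4 = 4/16 = 1/4
Expected count = 1/4 × 1440 = 360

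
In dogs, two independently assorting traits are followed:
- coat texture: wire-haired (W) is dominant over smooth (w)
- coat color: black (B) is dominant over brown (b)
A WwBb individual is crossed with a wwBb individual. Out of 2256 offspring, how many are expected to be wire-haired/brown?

Dihybrid cross WwBb × wwBb — consider each gene separately:
coat texture: Ww × ww → 2 Ww, 2 ww → 2 W_ : 2 ww (out of 4)
coat color: Bb × Bb → 1 BB, 2 Bb, 1 bb → 3 B_ : 1 bb (out of 4)
Combine (counts out of 4 × 4 = 16): wire-haired/black (W_B_) = 2×3 = 6; wire-haired/brown (W_bb) = 2×1 = 2; smooth/black (wwB_) = 2×3 = 6; smooth/brown (wwbb) = 2×1 = 2
Phenotype counts (out of 16): 6 wire-haired/black, 2 wire-haired/brown, 6 smooth/black, 2 smooth/brown
wire-haired/brown: 2 out of 16 → fraction 1/8
Expected count = 1/8 × 2256 = 282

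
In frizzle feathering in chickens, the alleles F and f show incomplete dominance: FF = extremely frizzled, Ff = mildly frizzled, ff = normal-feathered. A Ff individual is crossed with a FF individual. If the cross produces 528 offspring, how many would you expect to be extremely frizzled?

Punnett square for Ff × FF:
Offspring genotypes: 2 FF, 2 Ff
Phenotype counts: 2 extremely frizzled, 2 mildly frizzled
extremely frizzled: 2 out of 4 → fraction 1/2
Expected count = 1/2 × 528 = 264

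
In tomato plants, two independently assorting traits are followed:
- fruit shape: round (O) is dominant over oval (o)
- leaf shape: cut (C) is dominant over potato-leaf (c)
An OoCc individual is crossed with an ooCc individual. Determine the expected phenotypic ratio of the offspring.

Dihybrid cross OoCc × ooCc — consider each gene separately:
fruit shape: Oo × oo → 2 Oo, 2 oo → 2 O_ : 2 oo (out of 4)
leaf shape: Cc × Cc → 1 CC, 2 Cc, 1 cc → 3 C_ : 1 cc (out of 4)
Combine (counts out of 4 × 4 = 16): round/cut (O_C_) = 2×3 = 6; round/potato-leaf (O_cc) = 2×1 = 2; oval/cut (ooC_) = 2×3 = 6; oval/potato-leaf (oocc) = 2×1 = 2
Phenotype counts (out of 16): 6 round/cut, 2 round/potato-leaf, 6 oval/cut, 2 oval/potato-leaf
Ratio: 3 round/cut : 1 round/potato-leaf : 3 oval/cut : 1 oval/potato-leaf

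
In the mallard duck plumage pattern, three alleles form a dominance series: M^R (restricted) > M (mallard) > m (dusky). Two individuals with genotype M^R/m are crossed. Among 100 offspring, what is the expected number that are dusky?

Cross: M^R/m × M^R/m
Allele dominance: M^R > M > m
Offspring genotypes: 1 M^R/M^R, 2 M^R/m, 1 m/m
Phenotype counts: 3 restricted, 1 dusky
dusky: 1 out of 4 → fraction 1/4
Expected count = 1/4 × 100 = 25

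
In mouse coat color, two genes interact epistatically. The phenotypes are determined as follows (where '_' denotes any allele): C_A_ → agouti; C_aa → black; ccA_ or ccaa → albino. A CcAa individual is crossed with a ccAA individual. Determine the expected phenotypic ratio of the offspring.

Cross: CcAa × ccAA — consider each gene separately:
C gene: Cc × cc → 2 Cc, 2 cc → 2 C_ : 2 cc (out of 4)
A gene: Aa × AA → 2 AA, 2 Aa → 4 A_ (out of 4)
Genotype classes (out of 4 × 4 = 16): C_A_ = 2×4 = 8; ccA_ = 2×4 = 8
Apply the phenotype rules: C_A_ (8) → agouti; ccA_ (8) → albino
Phenotype counts (out of 16): 8 agouti, 8 albino
Ratio: 1 agouti : 1 albino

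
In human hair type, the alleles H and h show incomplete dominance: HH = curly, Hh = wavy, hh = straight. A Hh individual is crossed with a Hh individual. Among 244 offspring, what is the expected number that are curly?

Punnett square for Hh × Hh:
Offspring genotypes: 1 HH, 2 Hh, 1 hh
Phenotype counts: 1 curly, 2 wavy, 1 straight
curly: 1 out of 4 → fraction 1/4
Expected count = 1/4 × 244 = 61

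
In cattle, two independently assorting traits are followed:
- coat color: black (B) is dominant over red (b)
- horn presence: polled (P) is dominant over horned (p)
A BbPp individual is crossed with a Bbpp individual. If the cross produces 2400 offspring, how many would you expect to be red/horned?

Dihybrid cross BbPp × Bbpp — consider each gene separately:
coat color: Bb × Bb → 1 BB, 2 Bb, 1 bb → 3 B_ : 1 bb (out of 4)
horn presence: Pp × pp → 2 Pp, 2 pp → 2 P_ : 2 pp (out of 4)
Combine (counts out of 4 × 4 = 16): black/polled (B_P_) = 3×2 = 6; black/horned (B_pp) = 3×2 = 6; red/polled (bbP_) = 1×2 = 2; red/horned (bbpp) = 1×2 = 2
Phenotype counts (out of 16): 6 black/polled, 6 black/horned, 2 red/polled, 2 red/horned
red/horned: 2 out of 16 → fraction 1/8
Expected count = 1/8 × 2400 = 300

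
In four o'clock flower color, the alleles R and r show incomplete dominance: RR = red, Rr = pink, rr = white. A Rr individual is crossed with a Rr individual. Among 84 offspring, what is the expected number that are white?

Punnett square for Rr × Rr:
Offspring genotypes: 1 RR, 2 Rr, 1 rr
Phenotype counts: 1 red, 2 pink, 1 white
white: 1 out of 4 → fraction 1/4
Expected count = 1/4 × 84 = 21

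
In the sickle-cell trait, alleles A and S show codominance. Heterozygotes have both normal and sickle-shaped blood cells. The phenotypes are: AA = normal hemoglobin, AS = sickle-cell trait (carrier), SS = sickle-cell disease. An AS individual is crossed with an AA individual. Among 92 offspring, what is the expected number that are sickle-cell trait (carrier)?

Punnett square for AS × AA:
Offspring genotypes: 2 AA, 2 AS
Phenotype counts: 2 normal hemoglobin, 2 sickle-cell trait (carrier)
sickle-cell trait (carrier): 2 out of 4 → fraction 1/2
Expected count = 1/2 × 92 = 46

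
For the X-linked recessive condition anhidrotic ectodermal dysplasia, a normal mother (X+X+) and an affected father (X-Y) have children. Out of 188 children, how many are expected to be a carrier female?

Cross: X+X+ × X-Y
Offspring: 2 X+X-, 2 X+Y
Probability of a carrier female: 2/4 = 1/2
Expected count = 1/2 × 188 = 94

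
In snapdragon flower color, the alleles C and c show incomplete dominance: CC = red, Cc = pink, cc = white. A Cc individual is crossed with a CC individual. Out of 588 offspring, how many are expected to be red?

Punnett square for Cc × CC:
Offspring genotypes: 2 CC, 2 Cc
Phenotype counts: 2 red, 2 pink
red: 2 out of 4 → fraction 1/2
Expected count = 1/2 × 588 = 294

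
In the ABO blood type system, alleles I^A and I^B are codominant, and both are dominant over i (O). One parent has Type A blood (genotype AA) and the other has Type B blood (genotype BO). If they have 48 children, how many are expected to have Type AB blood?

Cross: AA × BO
Possible offspring genotypes: 2 AB, 2 AO
Blood type counts: 2 Type AB, 2 Type A
Probability of Type AB: 2/4 = 1/2
Expected count = 1/2 × 48 = 24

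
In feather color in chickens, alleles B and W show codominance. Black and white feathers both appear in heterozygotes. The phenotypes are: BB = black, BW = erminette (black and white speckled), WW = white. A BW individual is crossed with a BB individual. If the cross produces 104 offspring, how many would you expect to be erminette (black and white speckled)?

Punnett square for BW × BB:
Offspring genotypes: 2 BB, 2 BW
Phenotype counts: 2 black, 2 erminette (black and white speckled)
erminette (black and white speckled): 2 out of 4 → fraction 1/2
Expected count = 1/2 × 104 = 52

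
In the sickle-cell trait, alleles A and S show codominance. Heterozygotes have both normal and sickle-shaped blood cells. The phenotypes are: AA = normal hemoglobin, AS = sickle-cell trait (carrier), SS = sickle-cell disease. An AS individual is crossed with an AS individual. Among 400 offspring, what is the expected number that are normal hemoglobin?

Punnett square for AS × AS:
Offspring genotypes: 1 AA, 2 AS, 1 SS
Phenotype counts: 1 normal hemoglobin, 2 sickle-cell trait (carrier), 1 sickle-cell disease
normal hemoglobin: 1 out of 4 → fraction 1/4
Expected count = 1/4 × 400 = 100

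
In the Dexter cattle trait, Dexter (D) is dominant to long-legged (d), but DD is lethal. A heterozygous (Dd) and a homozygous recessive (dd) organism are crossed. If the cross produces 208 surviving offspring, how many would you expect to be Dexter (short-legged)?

Cross: Dd × dd
Punnett square offspring (before lethality): 2 Dd, 2 dd
No DD offspring are produced in this cross.
Dexter (short-legged): 2 out of 4 → fraction 1/2
Expected count = 1/2 × 208 = 104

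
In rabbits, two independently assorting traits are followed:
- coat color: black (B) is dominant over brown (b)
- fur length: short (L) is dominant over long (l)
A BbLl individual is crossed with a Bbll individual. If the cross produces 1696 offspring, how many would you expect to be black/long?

Dihybrid cross BbLl × Bbll — consider each gene separately:
coat color: Bb × Bb → 1 BB, 2 Bb, 1 bb → 3 B_ : 1 bb (out of 4)
fur length: Ll × ll → 2 Ll, 2 ll → 2 L_ : 2 ll (out of 4)
Combine (counts out of 4 × 4 = 16): black/short (B_L_) = 3×2 = 6; black/long (B_ll) = 3×2 = 6; brown/short (bbL_) = 1×2 = 2; brown/long (bbll) = 1×2 = 2
Phenotype counts (out of 16): 6 black/short, 6 black/long, 2 brown/short, 2 brown/long
black/long: 6 out of 16 → fraction 3/8
Expected count = 3/8 × 1696 = 636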